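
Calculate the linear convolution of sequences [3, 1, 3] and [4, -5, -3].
y[0] = 3×4 = 12; y[1] = 3×-5 + 1×4 = -11; y[2] = 3×-3 + 1×-5 + 3×4 = -2; y[3] = 1×-3 + 3×-5 = -18; y[4] = 3×-3 = -9

[12, -11, -2, -18, -9]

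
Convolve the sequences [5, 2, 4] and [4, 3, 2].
y[0] = 5×4 = 20; y[1] = 5×3 + 2×4 = 23; y[2] = 5×2 + 2×3 + 4×4 = 32; y[3] = 2×2 + 4×3 = 16; y[4] = 4×2 = 8

[20, 23, 32, 16, 8]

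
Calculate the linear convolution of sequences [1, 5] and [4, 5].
y[0] = 1×4 = 4; y[1] = 1×5 + 5×4 = 25; y[2] = 5×5 = 25

[4, 25, 25]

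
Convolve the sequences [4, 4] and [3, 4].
y[0] = 4×3 = 12; y[1] = 4×4 + 4×3 = 28; y[2] = 4×4 = 16

[12, 28, 16]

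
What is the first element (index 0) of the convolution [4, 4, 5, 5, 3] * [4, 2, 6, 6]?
Use y[k] = Σ_i a[i]·b[k-i] at k=0. y[0] = 4×4 = 16

16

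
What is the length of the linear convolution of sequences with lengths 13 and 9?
Linear/full convolution length: m + n - 1 = 13 + 9 - 1 = 21

21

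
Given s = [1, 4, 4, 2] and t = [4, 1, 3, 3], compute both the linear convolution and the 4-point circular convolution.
Linear: y_lin[0] = 1×4 = 4; y_lin[1] = 1×1 + 4×4 = 17; y_lin[2] = 1×3 + 4×1 + 4×4 = 23; y_lin[3] = 1×3 + 4×3 + 4×1 + 2×4 = 27; y_lin[4] = 4×3 + 4×3 + 2×1 = 26; y_lin[5] = 4×3 + 2×3 = 18; y_lin[6] = 2×3 = 6 → [4, 17, 23, 27, 26, 18, 6]. Circular (length 4): y[0] = 1×4 + 4×3 + 4×3 + 2×1 = 30; y[1] = 1×1 + 4×4 + 4×3 + 2×3 = 35; y[2] = 1×3 + 4×1 + 4×4 + 2×3 = 29; y[3] = 1×3 + 4×3 + 4×1 + 2×4 = 27 → [30, 35, 29, 27]

Linear: [4, 17, 23, 27, 26, 18, 6], Circular: [30, 35, 29, 27]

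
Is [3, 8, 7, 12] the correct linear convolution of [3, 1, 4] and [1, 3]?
Recompute linear convolution of [3, 1, 4] and [1, 3]: y[0] = 3×1 = 3; y[1] = 3×3 + 1×1 = 10; y[2] = 1×3 + 4×1 = 7; y[3] = 4×3 = 12 → [3, 10, 7, 12]. Compare to given [3, 8, 7, 12]: they differ at index 1: given 8, correct 10, so answer: No

No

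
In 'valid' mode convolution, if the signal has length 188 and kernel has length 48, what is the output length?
'Valid' mode counts only positions where the kernel fully overlaps the signal: m - n + 1 = 188 - 48 + 1 = 141

141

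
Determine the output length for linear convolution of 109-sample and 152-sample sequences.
Linear/full convolution length: m + n - 1 = 109 + 152 - 1 = 260

260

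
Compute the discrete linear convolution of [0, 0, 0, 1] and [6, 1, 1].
y[0] = 0×6 = 0; y[1] = 0×1 + 0×6 = 0; y[2] = 0×1 + 0×1 + 0×6 = 0; y[3] = 0×1 + 0×1 + 1×6 = 6; y[4] = 0×1 + 1×1 = 1; y[5] = 1×1 = 1

[0, 0, 0, 6, 1, 1]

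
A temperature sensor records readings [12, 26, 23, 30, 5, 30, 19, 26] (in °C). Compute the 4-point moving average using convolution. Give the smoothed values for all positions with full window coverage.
4-point moving average kernel = [1, 1, 1, 1]. Apply in 'valid' mode (full window coverage): avg[0] = (12 + 26 + 23 + 30) / 4 = 22.75; avg[1] = (26 + 23 + 30 + 5) / 4 = 21.0; avg[2] = (23 + 30 + 5 + 30) / 4 = 22.0; avg[3] = (30 + 5 + 30 + 19) / 4 = 21.0; avg[4] = (5 + 30 + 19 + 26) / 4 = 20.0. Smoothed values: [22.75, 21.0, 22.0, 21.0, 20.0]

[22.75, 21.0, 22.0, 21.0, 20.0]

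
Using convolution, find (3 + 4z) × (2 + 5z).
Ascending coefficients: a = [3, 4], b = [2, 5]. c[0] = 3×2 = 6; c[1] = 3×5 + 4×2 = 23; c[2] = 4×5 = 20. Result coefficients: [6, 23, 20] → 6 + 23z + 20z^2

6 + 23z + 20z^2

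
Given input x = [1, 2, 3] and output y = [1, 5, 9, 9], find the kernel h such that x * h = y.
Output length 4 = len(x) + len(h) - 1 ⇒ len(h) = 2. Solve h forward using h[k] = (y[k] - Σ_{i≥1} x[i]·h[k-i]) / x[0]: h[0] = y[0] / x[0] = 1 / 1 = 1; h[1] = (y[1] - 2×1) / x[0] = (5 - 2×1) / 1 = 3. So h = [1, 3]. Forward-check [1, 2, 3] * [1, 3]: y[0] = 1×1 = 1; y[1] = 1×3 + 2×1 = 5; y[2] = 2×3 + 3×1 = 9; y[3] = 3×3 = 9 → [1, 5, 9, 9] ✓

[1, 3]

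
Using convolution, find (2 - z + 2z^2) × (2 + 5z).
Ascending coefficients: a = [2, -1, 2], b = [2, 5]. c[0] = 2×2 = 4; c[1] = 2×5 + -1×2 = 8; c[2] = -1×5 + 2×2 = -1; c[3] = 2×5 = 10. Result coefficients: [4, 8, -1, 10] → 4 + 8z - z^2 + 10z^3

4 + 8z - z^2 + 10z^3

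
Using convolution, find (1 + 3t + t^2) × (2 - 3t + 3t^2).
Ascending coefficients: a = [1, 3, 1], b = [2, -3, 3]. c[0] = 1×2 = 2; c[1] = 1×-3 + 3×2 = 3; c[2] = 1×3 + 3×-3 + 1×2 = -4; c[3] = 3×3 + 1×-3 = 6; c[4] = 1×3 = 3. Result coefficients: [2, 3, -4, 6, 3] → 2 + 3t - 4t^2 + 6t^3 + 3t^4

2 + 3t - 4t^2 + 6t^3 + 3t^4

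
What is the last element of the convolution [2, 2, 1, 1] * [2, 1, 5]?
Use y[k] = Σ_i a[i]·b[k-i] at k=5. y[5] = 1×5 = 5

5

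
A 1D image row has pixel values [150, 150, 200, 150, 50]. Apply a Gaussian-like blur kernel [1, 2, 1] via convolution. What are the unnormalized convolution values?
Convolve image row [150, 150, 200, 150, 50] with kernel [1, 2, 1]: y[0] = 150×1 = 150; y[1] = 150×2 + 150×1 = 450; y[2] = 150×1 + 150×2 + 200×1 = 650; y[3] = 150×1 + 200×2 + 150×1 = 700; y[4] = 200×1 + 150×2 + 50×1 = 550; y[5] = 150×1 + 50×2 = 250; y[6] = 50×1 = 50 → [150, 450, 650, 700, 550, 250, 50]. Normalization factor = sum(kernel) = 4.

[150, 450, 650, 700, 550, 250, 50]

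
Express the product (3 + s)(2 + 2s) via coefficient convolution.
Ascending coefficients: a = [3, 1], b = [2, 2]. c[0] = 3×2 = 6; c[1] = 3×2 + 1×2 = 8; c[2] = 1×2 = 2. Result coefficients: [6, 8, 2] → 6 + 8s + 2s^2

6 + 8s + 2s^2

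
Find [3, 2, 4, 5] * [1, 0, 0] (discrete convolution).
y[0] = 3×1 = 3; y[1] = 3×0 + 2×1 = 2; y[2] = 3×0 + 2×0 + 4×1 = 4; y[3] = 2×0 + 4×0 + 5×1 = 5; y[4] = 4×0 + 5×0 = 0; y[5] = 5×0 = 0

[3, 2, 4, 5, 0, 0]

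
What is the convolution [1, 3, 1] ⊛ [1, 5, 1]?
y[0] = 1×1 = 1; y[1] = 1×5 + 3×1 = 8; y[2] = 1×1 + 3×5 + 1×1 = 17; y[3] = 3×1 + 1×5 = 8; y[4] = 1×1 = 1

[1, 8, 17, 8, 1]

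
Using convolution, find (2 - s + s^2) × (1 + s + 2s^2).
Ascending coefficients: a = [2, -1, 1], b = [1, 1, 2]. c[0] = 2×1 = 2; c[1] = 2×1 + -1×1 = 1; c[2] = 2×2 + -1×1 + 1×1 = 4; c[3] = -1×2 + 1×1 = -1; c[4] = 1×2 = 2. Result coefficients: [2, 1, 4, -1, 2] → 2 + s + 4s^2 - s^3 + 2s^4

2 + s + 4s^2 - s^3 + 2s^4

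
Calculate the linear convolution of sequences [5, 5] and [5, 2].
y[0] = 5×5 = 25; y[1] = 5×2 + 5×5 = 35; y[2] = 5×2 = 10

[25, 35, 10]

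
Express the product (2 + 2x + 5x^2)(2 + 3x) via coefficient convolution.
Ascending coefficients: a = [2, 2, 5], b = [2, 3]. c[0] = 2×2 = 4; c[1] = 2×3 + 2×2 = 10; c[2] = 2×3 + 5×2 = 16; c[3] = 5×3 = 15. Result coefficients: [4, 10, 16, 15] → 4 + 10x + 16x^2 + 15x^3

4 + 10x + 16x^2 + 15x^3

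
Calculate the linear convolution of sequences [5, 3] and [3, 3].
y[0] = 5×3 = 15; y[1] = 5×3 + 3×3 = 24; y[2] = 3×3 = 9

[15, 24, 9]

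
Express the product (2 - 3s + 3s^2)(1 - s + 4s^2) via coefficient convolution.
Ascending coefficients: a = [2, -3, 3], b = [1, -1, 4]. c[0] = 2×1 = 2; c[1] = 2×-1 + -3×1 = -5; c[2] = 2×4 + -3×-1 + 3×1 = 14; c[3] = -3×4 + 3×-1 = -15; c[4] = 3×4 = 12. Result coefficients: [2, -5, 14, -15, 12] → 2 - 5s + 14s^2 - 15s^3 + 12s^4

2 - 5s + 14s^2 - 15s^3 + 12s^4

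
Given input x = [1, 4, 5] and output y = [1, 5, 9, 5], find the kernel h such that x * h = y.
Output length 4 = len(x) + len(h) - 1 ⇒ len(h) = 2. Solve h forward using h[k] = (y[k] - Σ_{i≥1} x[i]·h[k-i]) / x[0]: h[0] = y[0] / x[0] = 1 / 1 = 1; h[1] = (y[1] - 4×1) / x[0] = (5 - 4×1) / 1 = 1. So h = [1, 1]. Forward-check [1, 4, 5] * [1, 1]: y[0] = 1×1 = 1; y[1] = 1×1 + 4×1 = 5; y[2] = 4×1 + 5×1 = 9; y[3] = 5×1 = 5 → [1, 5, 9, 5] ✓

[1, 1]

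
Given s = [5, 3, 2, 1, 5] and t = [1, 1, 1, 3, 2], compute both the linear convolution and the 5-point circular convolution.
Linear: y_lin[0] = 5×1 = 5; y_lin[1] = 5×1 + 3×1 = 8; y_lin[2] = 5×1 + 3×1 + 2×1 = 10; y_lin[3] = 5×3 + 3×1 + 2×1 + 1×1 = 21; y_lin[4] = 5×2 + 3×3 + 2×1 + 1×1 + 5×1 = 27; y_lin[5] = 3×2 + 2×3 + 1×1 + 5×1 = 18; y_lin[6] = 2×2 + 1×3 + 5×1 = 12; y_lin[7] = 1×2 + 5×3 = 17; y_lin[8] = 5×2 = 10 → [5, 8, 10, 21, 27, 18, 12, 17, 10]. Circular (length 5): y[0] = 5×1 + 3×2 + 2×3 + 1×1 + 5×1 = 23; y[1] = 5×1 + 3×1 + 2×2 + 1×3 + 5×1 = 20; y[2] = 5×1 + 3×1 + 2×1 + 1×2 + 5×3 = 27; y[3] = 5×3 + 3×1 + 2×1 + 1×1 + 5×2 = 31; y[4] = 5×2 + 3×3 + 2×1 + 1×1 + 5×1 = 27 → [23, 20, 27, 31, 27]

Linear: [5, 8, 10, 21, 27, 18, 12, 17, 10], Circular: [23, 20, 27, 31, 27]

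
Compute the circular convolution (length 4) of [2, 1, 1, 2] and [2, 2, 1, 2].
Use y[k] = Σ_j x[j]·h[(k-j) mod 4]. y[0] = 2×2 + 1×2 + 1×1 + 2×2 = 11; y[1] = 2×2 + 1×2 + 1×2 + 2×1 = 10; y[2] = 2×1 + 1×2 + 1×2 + 2×2 = 10; y[3] = 2×2 + 1×1 + 1×2 + 2×2 = 11. Result: [11, 10, 10, 11]

[11, 10, 10, 11]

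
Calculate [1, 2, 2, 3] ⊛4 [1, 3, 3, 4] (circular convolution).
Use y[k] = Σ_j x[j]·h[(k-j) mod 4]. y[0] = 1×1 + 2×4 + 2×3 + 3×3 = 24; y[1] = 1×3 + 2×1 + 2×4 + 3×3 = 22; y[2] = 1×3 + 2×3 + 2×1 + 3×4 = 23; y[3] = 1×4 + 2×3 + 2×3 + 3×1 = 19. Result: [24, 22, 23, 19]

[24, 22, 23, 19]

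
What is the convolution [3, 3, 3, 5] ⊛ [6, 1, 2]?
y[0] = 3×6 = 18; y[1] = 3×1 + 3×6 = 21; y[2] = 3×2 + 3×1 + 3×6 = 27; y[3] = 3×2 + 3×1 + 5×6 = 39; y[4] = 3×2 + 5×1 = 11; y[5] = 5×2 = 10

[18, 21, 27, 39, 11, 10]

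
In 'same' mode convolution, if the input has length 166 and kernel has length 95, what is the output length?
'Same' mode returns an output with the same length as the input: 166

166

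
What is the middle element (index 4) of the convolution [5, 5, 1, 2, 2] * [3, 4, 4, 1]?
Use y[k] = Σ_i a[i]·b[k-i] at k=4. y[4] = 5×1 + 1×4 + 2×4 + 2×3 = 23

23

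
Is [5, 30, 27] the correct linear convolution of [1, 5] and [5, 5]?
Recompute linear convolution of [1, 5] and [5, 5]: y[0] = 1×5 = 5; y[1] = 1×5 + 5×5 = 30; y[2] = 5×5 = 25 → [5, 30, 25]. Compare to given [5, 30, 27]: they differ at index 2: given 27, correct 25, so answer: No

No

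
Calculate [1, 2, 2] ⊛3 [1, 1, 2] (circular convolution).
Use y[k] = Σ_j f[j]·g[(k-j) mod 3]. y[0] = 1×1 + 2×2 + 2×1 = 7; y[1] = 1×1 + 2×1 + 2×2 = 7; y[2] = 1×2 + 2×1 + 2×1 = 6. Result: [7, 7, 6]

[7, 7, 6]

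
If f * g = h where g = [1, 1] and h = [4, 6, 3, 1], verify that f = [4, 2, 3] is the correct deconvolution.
Forward-compute [4, 2, 3] * [1, 1]: h[0] = 4×1 = 4; h[1] = 4×1 + 2×1 = 6; h[2] = 2×1 + 3×1 = 5; h[3] = 3×1 = 3 → [4, 6, 5, 3]. Does not match given h = [4, 6, 3, 1].

Not verified. [4, 2, 3] * [1, 1] = [4, 6, 5, 3], which differs from [4, 6, 3, 1] at index 2.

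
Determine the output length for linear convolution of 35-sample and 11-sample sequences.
Linear/full convolution length: m + n - 1 = 35 + 11 - 1 = 45

45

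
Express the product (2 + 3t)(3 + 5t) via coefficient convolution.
Ascending coefficients: a = [2, 3], b = [3, 5]. c[0] = 2×3 = 6; c[1] = 2×5 + 3×3 = 19; c[2] = 3×5 = 15. Result coefficients: [6, 19, 15] → 6 + 19t + 15t^2

6 + 19t + 15t^2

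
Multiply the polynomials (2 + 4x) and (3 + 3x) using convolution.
Ascending coefficients: a = [2, 4], b = [3, 3]. c[0] = 2×3 = 6; c[1] = 2×3 + 4×3 = 18; c[2] = 4×3 = 12. Result coefficients: [6, 18, 12] → 6 + 18x + 12x^2

6 + 18x + 12x^2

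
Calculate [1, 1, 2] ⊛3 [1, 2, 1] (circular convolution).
Use y[k] = Σ_j f[j]·g[(k-j) mod 3]. y[0] = 1×1 + 1×1 + 2×2 = 6; y[1] = 1×2 + 1×1 + 2×1 = 5; y[2] = 1×1 + 1×2 + 2×1 = 5. Result: [6, 5, 5]

[6, 5, 5]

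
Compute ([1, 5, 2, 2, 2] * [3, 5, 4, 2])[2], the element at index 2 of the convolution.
Use y[k] = Σ_i a[i]·b[k-i] at k=2. y[2] = 1×4 + 5×5 + 2×3 = 35

35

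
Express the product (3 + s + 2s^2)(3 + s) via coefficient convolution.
Ascending coefficients: a = [3, 1, 2], b = [3, 1]. c[0] = 3×3 = 9; c[1] = 3×1 + 1×3 = 6; c[2] = 1×1 + 2×3 = 7; c[3] = 2×1 = 2. Result coefficients: [9, 6, 7, 2] → 9 + 6s + 7s^2 + 2s^3

9 + 6s + 7s^2 + 2s^3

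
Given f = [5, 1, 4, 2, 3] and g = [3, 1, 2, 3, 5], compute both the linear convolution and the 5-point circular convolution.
Linear: y_lin[0] = 5×3 = 15; y_lin[1] = 5×1 + 1×3 = 8; y_lin[2] = 5×2 + 1×1 + 4×3 = 23; y_lin[3] = 5×3 + 1×2 + 4×1 + 2×3 = 27; y_lin[4] = 5×5 + 1×3 + 4×2 + 2×1 + 3×3 = 47; y_lin[5] = 1×5 + 4×3 + 2×2 + 3×1 = 24; y_lin[6] = 4×5 + 2×3 + 3×2 = 32; y_lin[7] = 2×5 + 3×3 = 19; y_lin[8] = 3×5 = 15 → [15, 8, 23, 27, 47, 24, 32, 19, 15]. Circular (length 5): y[0] = 5×3 + 1×5 + 4×3 + 2×2 + 3×1 = 39; y[1] = 5×1 + 1×3 + 4×5 + 2×3 + 3×2 = 40; y[2] = 5×2 + 1×1 + 4×3 + 2×5 + 3×3 = 42; y[3] = 5×3 + 1×2 + 4×1 + 2×3 + 3×5 = 42; y[4] = 5×5 + 1×3 + 4×2 + 2×1 + 3×3 = 47 → [39, 40, 42, 42, 47]

Linear: [15, 8, 23, 27, 47, 24, 32, 19, 15], Circular: [39, 40, 42, 42, 47]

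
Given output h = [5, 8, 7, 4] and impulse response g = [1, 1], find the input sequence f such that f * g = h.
Deconvolve h=[5, 8, 7, 4] by g=[1, 1]. Since g[0]=1, solve forward: f[0] = h[0] / 1 = 5; f[1] = (h[1] - 5×1) / 1 = 3; f[2] = (h[2] - 3×1) / 1 = 4. So f = [5, 3, 4]. Check by forward convolution: h[0] = 5×1 = 5; h[1] = 5×1 + 3×1 = 8; h[2] = 3×1 + 4×1 = 7; h[3] = 4×1 = 4

[5, 3, 4]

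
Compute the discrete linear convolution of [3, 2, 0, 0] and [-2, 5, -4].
y[0] = 3×-2 = -6; y[1] = 3×5 + 2×-2 = 11; y[2] = 3×-4 + 2×5 + 0×-2 = -2; y[3] = 2×-4 + 0×5 + 0×-2 = -8; y[4] = 0×-4 + 0×5 = 0; y[5] = 0×-4 = 0

[-6, 11, -2, -8, 0, 0]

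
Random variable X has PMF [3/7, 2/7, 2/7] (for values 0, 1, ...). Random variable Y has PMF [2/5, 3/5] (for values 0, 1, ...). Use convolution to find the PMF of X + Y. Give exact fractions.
P(X+Y=k) = Σ_i P(X=i)·P(Y=k-i) — a convolution of [3/7, 2/7, 2/7] and [2/5, 3/5]. P(X+Y=0) = (3/7)×(2/5) = 6/35; P(X+Y=1) = (3/7)×(3/5) + (2/7)×(2/5) = 9/35 + 4/35 = 13/35; P(X+Y=2) = (2/7)×(3/5) + (2/7)×(2/5) = 6/35 + 4/35 = 2/7; P(X+Y=3) = (2/7)×(3/5) = 6/35. PMF: [6/35, 13/35, 2/7, 6/35] (sums to 1 ✓)

[6/35, 13/35, 2/7, 6/35]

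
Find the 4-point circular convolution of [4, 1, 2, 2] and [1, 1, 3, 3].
Use y[k] = Σ_j f[j]·g[(k-j) mod 4]. y[0] = 4×1 + 1×3 + 2×3 + 2×1 = 15; y[1] = 4×1 + 1×1 + 2×3 + 2×3 = 17; y[2] = 4×3 + 1×1 + 2×1 + 2×3 = 21; y[3] = 4×3 + 1×3 + 2×1 + 2×1 = 19. Result: [15, 17, 21, 19]

[15, 17, 21, 19]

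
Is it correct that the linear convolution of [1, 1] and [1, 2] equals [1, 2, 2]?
Recompute linear convolution of [1, 1] and [1, 2]: y[0] = 1×1 = 1; y[1] = 1×2 + 1×1 = 3; y[2] = 1×2 = 2 → [1, 3, 2]. Compare to given [1, 2, 2]: they differ at index 1: given 2, correct 3, so answer: No

No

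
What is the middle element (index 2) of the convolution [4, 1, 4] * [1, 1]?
Use y[k] = Σ_i a[i]·b[k-i] at k=2. y[2] = 1×1 + 4×1 = 5

5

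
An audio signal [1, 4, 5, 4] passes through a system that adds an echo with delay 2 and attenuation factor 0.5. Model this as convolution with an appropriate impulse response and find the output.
Direct-path + delayed-attenuated-path model → impulse response h = [1, 0, 0.5] (1 at lag 0, 0.5 at lag 2). Output y[n] = x[n] + 0.5·x[n - 2] (with x[n] = 0 outside 0..3): y[0] = 1 + 0.5×0 = 1; y[1] = 4 + 0.5×0 = 4; y[2] = 5 + 0.5×1 = 5.5; y[3] = 4 + 0.5×4 = 6.0; y[4] = 0 + 0.5×5 = 2.5; y[5] = 0 + 0.5×4 = 2.0. So y = [1, 4, 5.5, 6.0, 2.5, 2.0]

[1, 4, 5.5, 6.0, 2.5, 2.0]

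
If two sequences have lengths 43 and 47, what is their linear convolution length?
Linear/full convolution length: m + n - 1 = 43 + 47 - 1 = 89

89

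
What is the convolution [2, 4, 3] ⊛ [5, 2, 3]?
y[0] = 2×5 = 10; y[1] = 2×2 + 4×5 = 24; y[2] = 2×3 + 4×2 + 3×5 = 29; y[3] = 4×3 + 3×2 = 18; y[4] = 3×3 = 9

[10, 24, 29, 18, 9]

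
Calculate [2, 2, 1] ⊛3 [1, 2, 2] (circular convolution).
Use y[k] = Σ_j s[j]·t[(k-j) mod 3]. y[0] = 2×1 + 2×2 + 1×2 = 8; y[1] = 2×2 + 2×1 + 1×2 = 8; y[2] = 2×2 + 2×2 + 1×1 = 9. Result: [8, 8, 9]

[8, 8, 9]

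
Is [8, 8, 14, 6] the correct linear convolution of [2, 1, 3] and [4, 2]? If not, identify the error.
Recompute linear convolution of [2, 1, 3] and [4, 2]: y[0] = 2×4 = 8; y[1] = 2×2 + 1×4 = 8; y[2] = 1×2 + 3×4 = 14; y[3] = 3×2 = 6 → [8, 8, 14, 6]. Given [8, 8, 14, 6] matches, so answer: Yes

Yes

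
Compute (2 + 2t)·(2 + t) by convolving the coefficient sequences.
Ascending coefficients: a = [2, 2], b = [2, 1]. c[0] = 2×2 = 4; c[1] = 2×1 + 2×2 = 6; c[2] = 2×1 = 2. Result coefficients: [4, 6, 2] → 4 + 6t + 2t^2

4 + 6t + 2t^2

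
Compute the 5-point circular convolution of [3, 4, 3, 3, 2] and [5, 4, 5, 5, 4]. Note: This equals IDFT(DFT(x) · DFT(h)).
Either evaluate y[k] = Σ_j x[j]·h[(k-j) mod 5] directly, or use IDFT(DFT(x) · DFT(h)). y[0] = 3×5 + 4×4 + 3×5 + 3×5 + 2×4 = 69; y[1] = 3×4 + 4×5 + 3×4 + 3×5 + 2×5 = 69; y[2] = 3×5 + 4×4 + 3×5 + 3×4 + 2×5 = 68; y[3] = 3×5 + 4×5 + 3×4 + 3×5 + 2×4 = 70; y[4] = 3×4 + 4×5 + 3×5 + 3×4 + 2×5 = 69. Result: [69, 69, 68, 70, 69]

[69, 69, 68, 70, 69]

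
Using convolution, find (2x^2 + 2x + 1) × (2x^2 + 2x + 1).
Ascending coefficients: a = [1, 2, 2], b = [1, 2, 2]. c[0] = 1×1 = 1; c[1] = 1×2 + 2×1 = 4; c[2] = 1×2 + 2×2 + 2×1 = 8; c[3] = 2×2 + 2×2 = 8; c[4] = 2×2 = 4. Result coefficients: [1, 4, 8, 8, 4] → 4x^4 + 8x^3 + 8x^2 + 4x + 1

4x^4 + 8x^3 + 8x^2 + 4x + 1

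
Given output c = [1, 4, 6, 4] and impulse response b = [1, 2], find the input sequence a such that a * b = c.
Deconvolve c=[1, 4, 6, 4] by b=[1, 2]. Since b[0]=1, solve forward: a[0] = c[0] / 1 = 1; a[1] = (c[1] - 1×2) / 1 = 2; a[2] = (c[2] - 2×2) / 1 = 2. So a = [1, 2, 2]. Check by forward convolution: c[0] = 1×1 = 1; c[1] = 1×2 + 2×1 = 4; c[2] = 2×2 + 2×1 = 6; c[3] = 2×2 = 4

[1, 2, 2]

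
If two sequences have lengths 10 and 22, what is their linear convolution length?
Linear/full convolution length: m + n - 1 = 10 + 22 - 1 = 31

31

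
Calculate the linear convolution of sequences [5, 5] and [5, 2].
y[0] = 5×5 = 25; y[1] = 5×2 + 5×5 = 35; y[2] = 5×2 = 10

[25, 35, 10]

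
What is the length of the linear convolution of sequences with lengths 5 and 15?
Linear/full convolution length: m + n - 1 = 5 + 15 - 1 = 19

19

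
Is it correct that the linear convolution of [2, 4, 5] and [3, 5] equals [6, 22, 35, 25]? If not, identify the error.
Recompute linear convolution of [2, 4, 5] and [3, 5]: y[0] = 2×3 = 6; y[1] = 2×5 + 4×3 = 22; y[2] = 4×5 + 5×3 = 35; y[3] = 5×5 = 25 → [6, 22, 35, 25]. Given [6, 22, 35, 25] matches, so answer: Yes

Yes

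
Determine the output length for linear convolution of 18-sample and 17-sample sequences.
Linear/full convolution length: m + n - 1 = 18 + 17 - 1 = 34

34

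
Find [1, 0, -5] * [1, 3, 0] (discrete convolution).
y[0] = 1×1 = 1; y[1] = 1×3 + 0×1 = 3; y[2] = 1×0 + 0×3 + -5×1 = -5; y[3] = 0×0 + -5×3 = -15; y[4] = -5×0 = 0

[1, 3, -5, -15, 0]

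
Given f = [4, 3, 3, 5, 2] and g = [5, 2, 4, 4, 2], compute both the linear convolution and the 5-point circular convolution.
Linear: y_lin[0] = 4×5 = 20; y_lin[1] = 4×2 + 3×5 = 23; y_lin[2] = 4×4 + 3×2 + 3×5 = 37; y_lin[3] = 4×4 + 3×4 + 3×2 + 5×5 = 59; y_lin[4] = 4×2 + 3×4 + 3×4 + 5×2 + 2×5 = 52; y_lin[5] = 3×2 + 3×4 + 5×4 + 2×2 = 42; y_lin[6] = 3×2 + 5×4 + 2×4 = 34; y_lin[7] = 5×2 + 2×4 = 18; y_lin[8] = 2×2 = 4 → [20, 23, 37, 59, 52, 42, 34, 18, 4]. Circular (length 5): y[0] = 4×5 + 3×2 + 3×4 + 5×4 + 2×2 = 62; y[1] = 4×2 + 3×5 + 3×2 + 5×4 + 2×4 = 57; y[2] = 4×4 + 3×2 + 3×5 + 5×2 + 2×4 = 55; y[3] = 4×4 + 3×4 + 3×2 + 5×5 + 2×2 = 63; y[4] = 4×2 + 3×4 + 3×4 + 5×2 + 2×5 = 52 → [62, 57, 55, 63, 52]

Linear: [20, 23, 37, 59, 52, 42, 34, 18, 4], Circular: [62, 57, 55, 63, 52]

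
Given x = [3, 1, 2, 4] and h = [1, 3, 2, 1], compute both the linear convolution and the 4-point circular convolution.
Linear: y_lin[0] = 3×1 = 3; y_lin[1] = 3×3 + 1×1 = 10; y_lin[2] = 3×2 + 1×3 + 2×1 = 11; y_lin[3] = 3×1 + 1×2 + 2×3 + 4×1 = 15; y_lin[4] = 1×1 + 2×2 + 4×3 = 17; y_lin[5] = 2×1 + 4×2 = 10; y_lin[6] = 4×1 = 4 → [3, 10, 11, 15, 17, 10, 4]. Circular (length 4): y[0] = 3×1 + 1×1 + 2×2 + 4×3 = 20; y[1] = 3×3 + 1×1 + 2×1 + 4×2 = 20; y[2] = 3×2 + 1×3 + 2×1 + 4×1 = 15; y[3] = 3×1 + 1×2 + 2×3 + 4×1 = 15 → [20, 20, 15, 15]

Linear: [3, 10, 11, 15, 17, 10, 4], Circular: [20, 20, 15, 15]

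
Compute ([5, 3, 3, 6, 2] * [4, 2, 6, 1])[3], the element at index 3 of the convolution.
Use y[k] = Σ_i a[i]·b[k-i] at k=3. y[3] = 5×1 + 3×6 + 3×2 + 6×4 = 53

53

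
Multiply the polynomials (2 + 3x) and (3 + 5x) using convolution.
Ascending coefficients: a = [2, 3], b = [3, 5]. c[0] = 2×3 = 6; c[1] = 2×5 + 3×3 = 19; c[2] = 3×5 = 15. Result coefficients: [6, 19, 15] → 6 + 19x + 15x^2

6 + 19x + 15x^2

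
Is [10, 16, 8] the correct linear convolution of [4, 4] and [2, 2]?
Recompute linear convolution of [4, 4] and [2, 2]: y[0] = 4×2 = 8; y[1] = 4×2 + 4×2 = 16; y[2] = 4×2 = 8 → [8, 16, 8]. Compare to given [10, 16, 8]: they differ at index 0: given 10, correct 8, so answer: No

No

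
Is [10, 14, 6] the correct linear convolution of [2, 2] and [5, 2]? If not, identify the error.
Recompute linear convolution of [2, 2] and [5, 2]: y[0] = 2×5 = 10; y[1] = 2×2 + 2×5 = 14; y[2] = 2×2 = 4 → [10, 14, 4]. Compare to given [10, 14, 6]: they differ at index 2: given 6, correct 4, so answer: No

No. Error at index 2: given 6, correct 4.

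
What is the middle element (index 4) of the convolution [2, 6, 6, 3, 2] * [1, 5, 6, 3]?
Use y[k] = Σ_i a[i]·b[k-i] at k=4. y[4] = 6×3 + 6×6 + 3×5 + 2×1 = 71

71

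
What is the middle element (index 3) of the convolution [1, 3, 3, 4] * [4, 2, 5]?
Use y[k] = Σ_i a[i]·b[k-i] at k=3. y[3] = 3×5 + 3×2 + 4×4 = 37

37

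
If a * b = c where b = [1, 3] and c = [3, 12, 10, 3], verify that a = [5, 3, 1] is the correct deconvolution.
Forward-compute [5, 3, 1] * [1, 3]: c[0] = 5×1 = 5; c[1] = 5×3 + 3×1 = 18; c[2] = 3×3 + 1×1 = 10; c[3] = 1×3 = 3 → [5, 18, 10, 3]. Does not match given c = [3, 12, 10, 3].

Not verified. [5, 3, 1] * [1, 3] = [5, 18, 10, 3], which differs from [3, 12, 10, 3] at index 0.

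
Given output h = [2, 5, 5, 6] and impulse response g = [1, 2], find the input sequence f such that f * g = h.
Deconvolve h=[2, 5, 5, 6] by g=[1, 2]. Since g[0]=1, solve forward: f[0] = h[0] / 1 = 2; f[1] = (h[1] - 2×2) / 1 = 1; f[2] = (h[2] - 1×2) / 1 = 3. So f = [2, 1, 3]. Check by forward convolution: h[0] = 2×1 = 2; h[1] = 2×2 + 1×1 = 5; h[2] = 1×2 + 3×1 = 5; h[3] = 3×2 = 6

[2, 1, 3]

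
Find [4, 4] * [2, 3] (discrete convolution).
y[0] = 4×2 = 8; y[1] = 4×3 + 4×2 = 20; y[2] = 4×3 = 12

[8, 20, 12]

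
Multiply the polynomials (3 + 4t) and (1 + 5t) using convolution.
Ascending coefficients: a = [3, 4], b = [1, 5]. c[0] = 3×1 = 3; c[1] = 3×5 + 4×1 = 19; c[2] = 4×5 = 20. Result coefficients: [3, 19, 20] → 3 + 19t + 20t^2

3 + 19t + 20t^2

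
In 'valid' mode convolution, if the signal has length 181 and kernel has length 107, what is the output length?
'Valid' mode counts only positions where the kernel fully overlaps the signal: m - n + 1 = 181 - 107 + 1 = 75

75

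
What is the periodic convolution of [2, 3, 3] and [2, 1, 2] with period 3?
Use y[k] = Σ_j f[j]·g[(k-j) mod 3]. y[0] = 2×2 + 3×2 + 3×1 = 13; y[1] = 2×1 + 3×2 + 3×2 = 14; y[2] = 2×2 + 3×1 + 3×2 = 13. Result: [13, 14, 13]

[13, 14, 13]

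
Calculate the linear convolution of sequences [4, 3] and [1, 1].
y[0] = 4×1 = 4; y[1] = 4×1 + 3×1 = 7; y[2] = 3×1 = 3

[4, 7, 3]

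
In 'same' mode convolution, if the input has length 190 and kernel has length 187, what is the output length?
'Same' mode returns an output with the same length as the input: 190

190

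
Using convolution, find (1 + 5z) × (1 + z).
Ascending coefficients: a = [1, 5], b = [1, 1]. c[0] = 1×1 = 1; c[1] = 1×1 + 5×1 = 6; c[2] = 5×1 = 5. Result coefficients: [1, 6, 5] → 1 + 6z + 5z^2

1 + 6z + 5z^2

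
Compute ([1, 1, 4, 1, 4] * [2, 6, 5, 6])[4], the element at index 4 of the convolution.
Use y[k] = Σ_i a[i]·b[k-i] at k=4. y[4] = 1×6 + 4×5 + 1×6 + 4×2 = 40

40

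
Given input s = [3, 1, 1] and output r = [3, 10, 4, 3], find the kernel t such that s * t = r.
Output length 4 = len(s) + len(t) - 1 ⇒ len(t) = 2. Solve t forward using t[k] = (r[k] - Σ_{i≥1} s[i]·t[k-i]) / s[0]: t[0] = r[0] / s[0] = 3 / 3 = 1; t[1] = (r[1] - 1×1) / s[0] = (10 - 1×1) / 3 = 3. So t = [1, 3]. Forward-check [3, 1, 1] * [1, 3]: r[0] = 3×1 = 3; r[1] = 3×3 + 1×1 = 10; r[2] = 1×3 + 1×1 = 4; r[3] = 1×3 = 3 → [3, 10, 4, 3] ✓

[1, 3]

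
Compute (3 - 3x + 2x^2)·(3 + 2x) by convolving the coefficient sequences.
Ascending coefficients: a = [3, -3, 2], b = [3, 2]. c[0] = 3×3 = 9; c[1] = 3×2 + -3×3 = -3; c[2] = -3×2 + 2×3 = 0; c[3] = 2×2 = 4. Result coefficients: [9, -3, 0, 4] → 9 - 3x + 4x^3

9 - 3x + 4x^3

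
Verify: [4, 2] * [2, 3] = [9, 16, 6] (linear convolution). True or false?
Recompute linear convolution of [4, 2] and [2, 3]: y[0] = 4×2 = 8; y[1] = 4×3 + 2×2 = 16; y[2] = 2×3 = 6 → [8, 16, 6]. Compare to given [9, 16, 6]: they differ at index 0: given 9, correct 8, so answer: No

No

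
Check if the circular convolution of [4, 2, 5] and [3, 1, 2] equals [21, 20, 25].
Recompute circular convolution of [4, 2, 5] and [3, 1, 2]: y[0] = 4×3 + 2×2 + 5×1 = 21; y[1] = 4×1 + 2×3 + 5×2 = 20; y[2] = 4×2 + 2×1 + 5×3 = 25 → [21, 20, 25]. Given [21, 20, 25] matches, so answer: Yes

Yes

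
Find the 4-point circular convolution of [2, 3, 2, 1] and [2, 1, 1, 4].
Use y[k] = Σ_j f[j]·g[(k-j) mod 4]. y[0] = 2×2 + 3×4 + 2×1 + 1×1 = 19; y[1] = 2×1 + 3×2 + 2×4 + 1×1 = 17; y[2] = 2×1 + 3×1 + 2×2 + 1×4 = 13; y[3] = 2×4 + 3×1 + 2×1 + 1×2 = 15. Result: [19, 17, 13, 15]

[19, 17, 13, 15]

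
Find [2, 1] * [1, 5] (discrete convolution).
y[0] = 2×1 = 2; y[1] = 2×5 + 1×1 = 11; y[2] = 1×5 = 5

[2, 11, 5]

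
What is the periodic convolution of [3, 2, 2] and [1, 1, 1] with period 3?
Use y[k] = Σ_j a[j]·b[(k-j) mod 3]. y[0] = 3×1 + 2×1 + 2×1 = 7; y[1] = 3×1 + 2×1 + 2×1 = 7; y[2] = 3×1 + 2×1 + 2×1 = 7. Result: [7, 7, 7]

[7, 7, 7]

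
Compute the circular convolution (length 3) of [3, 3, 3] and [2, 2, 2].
Use y[k] = Σ_j f[j]·g[(k-j) mod 3]. y[0] = 3×2 + 3×2 + 3×2 = 18; y[1] = 3×2 + 3×2 + 3×2 = 18; y[2] = 3×2 + 3×2 + 3×2 = 18. Result: [18, 18, 18]

[18, 18, 18]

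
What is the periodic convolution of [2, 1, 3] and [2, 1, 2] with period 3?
Use y[k] = Σ_j f[j]·g[(k-j) mod 3]. y[0] = 2×2 + 1×2 + 3×1 = 9; y[1] = 2×1 + 1×2 + 3×2 = 10; y[2] = 2×2 + 1×1 + 3×2 = 11. Result: [9, 10, 11]

[9, 10, 11]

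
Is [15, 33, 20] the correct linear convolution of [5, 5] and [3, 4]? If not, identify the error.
Recompute linear convolution of [5, 5] and [3, 4]: y[0] = 5×3 = 15; y[1] = 5×4 + 5×3 = 35; y[2] = 5×4 = 20 → [15, 35, 20]. Compare to given [15, 33, 20]: they differ at index 1: given 33, correct 35, so answer: No

No. Error at index 1: given 33, correct 35.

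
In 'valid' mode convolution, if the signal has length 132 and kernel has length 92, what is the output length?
'Valid' mode counts only positions where the kernel fully overlaps the signal: m - n + 1 = 132 - 92 + 1 = 41

41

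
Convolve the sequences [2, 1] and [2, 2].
y[0] = 2×2 = 4; y[1] = 2×2 + 1×2 = 6; y[2] = 1×2 = 2

[4, 6, 2]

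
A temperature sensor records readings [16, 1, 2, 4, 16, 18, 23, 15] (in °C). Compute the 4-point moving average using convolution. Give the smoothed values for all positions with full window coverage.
4-point moving average kernel = [1, 1, 1, 1]. Apply in 'valid' mode (full window coverage): avg[0] = (16 + 1 + 2 + 4) / 4 = 5.75; avg[1] = (1 + 2 + 4 + 16) / 4 = 5.75; avg[2] = (2 + 4 + 16 + 18) / 4 = 10.0; avg[3] = (4 + 16 + 18 + 23) / 4 = 15.25; avg[4] = (16 + 18 + 23 + 15) / 4 = 18.0. Smoothed values: [5.75, 5.75, 10.0, 15.25, 18.0]

[5.75, 5.75, 10.0, 15.25, 18.0]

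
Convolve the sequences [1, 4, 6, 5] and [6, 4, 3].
y[0] = 1×6 = 6; y[1] = 1×4 + 4×6 = 28; y[2] = 1×3 + 4×4 + 6×6 = 55; y[3] = 4×3 + 6×4 + 5×6 = 66; y[4] = 6×3 + 5×4 = 38; y[5] = 5×3 = 15

[6, 28, 55, 66, 38, 15]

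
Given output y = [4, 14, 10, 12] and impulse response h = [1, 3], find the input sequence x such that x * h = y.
Deconvolve y=[4, 14, 10, 12] by h=[1, 3]. Since h[0]=1, solve forward: x[0] = y[0] / 1 = 4; x[1] = (y[1] - 4×3) / 1 = 2; x[2] = (y[2] - 2×3) / 1 = 4. So x = [4, 2, 4]. Check by forward convolution: y[0] = 4×1 = 4; y[1] = 4×3 + 2×1 = 14; y[2] = 2×3 + 4×1 = 10; y[3] = 4×3 = 12

[4, 2, 4]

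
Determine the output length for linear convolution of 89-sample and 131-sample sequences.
Linear/full convolution length: m + n - 1 = 89 + 131 - 1 = 219

219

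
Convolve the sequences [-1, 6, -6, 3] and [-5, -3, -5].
y[0] = -1×-5 = 5; y[1] = -1×-3 + 6×-5 = -27; y[2] = -1×-5 + 6×-3 + -6×-5 = 17; y[3] = 6×-5 + -6×-3 + 3×-5 = -27; y[4] = -6×-5 + 3×-3 = 21; y[5] = 3×-5 = -15

[5, -27, 17, -27, 21, -15]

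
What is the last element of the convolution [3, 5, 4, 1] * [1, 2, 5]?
Use y[k] = Σ_i a[i]·b[k-i] at k=5. y[5] = 1×5 = 5

5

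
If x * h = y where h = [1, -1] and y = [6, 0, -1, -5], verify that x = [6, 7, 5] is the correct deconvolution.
Forward-compute [6, 7, 5] * [1, -1]: y[0] = 6×1 = 6; y[1] = 6×-1 + 7×1 = 1; y[2] = 7×-1 + 5×1 = -2; y[3] = 5×-1 = -5 → [6, 1, -2, -5]. Does not match given y = [6, 0, -1, -5].

Not verified. [6, 7, 5] * [1, -1] = [6, 1, -2, -5], which differs from [6, 0, -1, -5] at index 1.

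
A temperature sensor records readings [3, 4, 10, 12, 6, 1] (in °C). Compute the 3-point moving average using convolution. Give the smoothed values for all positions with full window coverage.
3-point moving average kernel = [1, 1, 1]. Apply in 'valid' mode (full window coverage): avg[0] = (3 + 4 + 10) / 3 = 5.67; avg[1] = (4 + 10 + 12) / 3 = 8.67; avg[2] = (10 + 12 + 6) / 3 = 9.33; avg[3] = (12 + 6 + 1) / 3 = 6.33. Smoothed values: [5.67, 8.67, 9.33, 6.33]

[5.67, 8.67, 9.33, 6.33]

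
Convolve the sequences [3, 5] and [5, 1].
y[0] = 3×5 = 15; y[1] = 3×1 + 5×5 = 28; y[2] = 5×1 = 5

[15, 28, 5]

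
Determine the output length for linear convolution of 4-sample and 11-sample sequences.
Linear/full convolution length: m + n - 1 = 4 + 11 - 1 = 14

14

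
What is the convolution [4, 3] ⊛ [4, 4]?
y[0] = 4×4 = 16; y[1] = 4×4 + 3×4 = 28; y[2] = 3×4 = 12

[16, 28, 12]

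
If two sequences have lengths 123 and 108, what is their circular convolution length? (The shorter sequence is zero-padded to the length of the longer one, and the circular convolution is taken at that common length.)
Circular convolution (zero-padding the shorter input) has length max(m, n) = max(123, 108) = 123

123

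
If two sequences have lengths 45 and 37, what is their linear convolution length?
Linear/full convolution length: m + n - 1 = 45 + 37 - 1 = 81

81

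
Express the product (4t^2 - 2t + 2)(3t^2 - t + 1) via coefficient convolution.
Ascending coefficients: a = [2, -2, 4], b = [1, -1, 3]. c[0] = 2×1 = 2; c[1] = 2×-1 + -2×1 = -4; c[2] = 2×3 + -2×-1 + 4×1 = 12; c[3] = -2×3 + 4×-1 = -10; c[4] = 4×3 = 12. Result coefficients: [2, -4, 12, -10, 12] → 12t^4 - 10t^3 + 12t^2 - 4t + 2

12t^4 - 10t^3 + 12t^2 - 4t + 2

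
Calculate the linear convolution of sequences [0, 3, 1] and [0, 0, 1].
y[0] = 0×0 = 0; y[1] = 0×0 + 3×0 = 0; y[2] = 0×1 + 3×0 + 1×0 = 0; y[3] = 3×1 + 1×0 = 3; y[4] = 1×1 = 1

[0, 0, 0, 3, 1]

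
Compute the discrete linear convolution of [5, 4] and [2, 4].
y[0] = 5×2 = 10; y[1] = 5×4 + 4×2 = 28; y[2] = 4×4 = 16

[10, 28, 16]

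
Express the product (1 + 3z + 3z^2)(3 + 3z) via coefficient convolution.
Ascending coefficients: a = [1, 3, 3], b = [3, 3]. c[0] = 1×3 = 3; c[1] = 1×3 + 3×3 = 12; c[2] = 3×3 + 3×3 = 18; c[3] = 3×3 = 9. Result coefficients: [3, 12, 18, 9] → 3 + 12z + 18z^2 + 9z^3

3 + 12z + 18z^2 + 9z^3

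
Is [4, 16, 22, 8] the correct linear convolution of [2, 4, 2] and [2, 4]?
Recompute linear convolution of [2, 4, 2] and [2, 4]: y[0] = 2×2 = 4; y[1] = 2×4 + 4×2 = 16; y[2] = 4×4 + 2×2 = 20; y[3] = 2×4 = 8 → [4, 16, 20, 8]. Compare to given [4, 16, 22, 8]: they differ at index 2: given 22, correct 20, so answer: No

No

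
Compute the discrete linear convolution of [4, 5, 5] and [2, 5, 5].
y[0] = 4×2 = 8; y[1] = 4×5 + 5×2 = 30; y[2] = 4×5 + 5×5 + 5×2 = 55; y[3] = 5×5 + 5×5 = 50; y[4] = 5×5 = 25

[8, 30, 55, 50, 25]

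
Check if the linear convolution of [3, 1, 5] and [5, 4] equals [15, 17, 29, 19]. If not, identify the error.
Recompute linear convolution of [3, 1, 5] and [5, 4]: y[0] = 3×5 = 15; y[1] = 3×4 + 1×5 = 17; y[2] = 1×4 + 5×5 = 29; y[3] = 5×4 = 20 → [15, 17, 29, 20]. Compare to given [15, 17, 29, 19]: they differ at index 3: given 19, correct 20, so answer: No

No. Error at index 3: given 19, correct 20.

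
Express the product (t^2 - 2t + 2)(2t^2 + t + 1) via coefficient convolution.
Ascending coefficients: a = [2, -2, 1], b = [1, 1, 2]. c[0] = 2×1 = 2; c[1] = 2×1 + -2×1 = 0; c[2] = 2×2 + -2×1 + 1×1 = 3; c[3] = -2×2 + 1×1 = -3; c[4] = 1×2 = 2. Result coefficients: [2, 0, 3, -3, 2] → 2t^4 - 3t^3 + 3t^2 + 2

2t^4 - 3t^3 + 3t^2 + 2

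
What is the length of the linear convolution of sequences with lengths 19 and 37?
Linear/full convolution length: m + n - 1 = 19 + 37 - 1 = 55

55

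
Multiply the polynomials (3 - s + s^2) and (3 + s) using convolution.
Ascending coefficients: a = [3, -1, 1], b = [3, 1]. c[0] = 3×3 = 9; c[1] = 3×1 + -1×3 = 0; c[2] = -1×1 + 1×3 = 2; c[3] = 1×1 = 1. Result coefficients: [9, 0, 2, 1] → 9 + 2s^2 + s^3

9 + 2s^2 + s^3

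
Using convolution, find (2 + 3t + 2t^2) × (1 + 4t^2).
Ascending coefficients: a = [2, 3, 2], b = [1, 0, 4]. c[0] = 2×1 = 2; c[1] = 2×0 + 3×1 = 3; c[2] = 2×4 + 3×0 + 2×1 = 10; c[3] = 3×4 + 2×0 = 12; c[4] = 2×4 = 8. Result coefficients: [2, 3, 10, 12, 8] → 2 + 3t + 10t^2 + 12t^3 + 8t^4

2 + 3t + 10t^2 + 12t^3 + 8t^4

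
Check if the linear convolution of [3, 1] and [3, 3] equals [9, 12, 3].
Recompute linear convolution of [3, 1] and [3, 3]: y[0] = 3×3 = 9; y[1] = 3×3 + 1×3 = 12; y[2] = 1×3 = 3 → [9, 12, 3]. Given [9, 12, 3] matches, so answer: Yes

Yes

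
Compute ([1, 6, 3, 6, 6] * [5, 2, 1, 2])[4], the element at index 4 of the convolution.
Use y[k] = Σ_i a[i]·b[k-i] at k=4. y[4] = 6×2 + 3×1 + 6×2 + 6×5 = 57

57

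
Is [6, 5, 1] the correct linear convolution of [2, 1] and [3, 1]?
Recompute linear convolution of [2, 1] and [3, 1]: y[0] = 2×3 = 6; y[1] = 2×1 + 1×3 = 5; y[2] = 1×1 = 1 → [6, 5, 1]. Given [6, 5, 1] matches, so answer: Yes

Yes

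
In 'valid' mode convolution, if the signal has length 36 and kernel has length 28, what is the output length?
'Valid' mode counts only positions where the kernel fully overlaps the signal: m - n + 1 = 36 - 28 + 1 = 9

9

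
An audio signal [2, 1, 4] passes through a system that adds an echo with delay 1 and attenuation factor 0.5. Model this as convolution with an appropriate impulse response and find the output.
Direct-path + delayed-attenuated-path model → impulse response h = [1, 0.5] (1 at lag 0, 0.5 at lag 1). Output y[n] = x[n] + 0.5·x[n - 1] (with x[n] = 0 outside 0..2): y[0] = 2 + 0.5×0 = 2; y[1] = 1 + 0.5×2 = 2.0; y[2] = 4 + 0.5×1 = 4.5; y[3] = 0 + 0.5×4 = 2.0. So y = [2, 2.0, 4.5, 2.0]

[2, 2.0, 4.5, 2.0]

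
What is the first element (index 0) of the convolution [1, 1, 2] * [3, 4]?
Use y[k] = Σ_i a[i]·b[k-i] at k=0. y[0] = 1×3 = 3

3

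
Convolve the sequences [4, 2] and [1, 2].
y[0] = 4×1 = 4; y[1] = 4×2 + 2×1 = 10; y[2] = 2×2 = 4

[4, 10, 4]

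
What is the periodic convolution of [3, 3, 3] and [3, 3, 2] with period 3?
Use y[k] = Σ_j f[j]·g[(k-j) mod 3]. y[0] = 3×3 + 3×2 + 3×3 = 24; y[1] = 3×3 + 3×3 + 3×2 = 24; y[2] = 3×2 + 3×3 + 3×3 = 24. Result: [24, 24, 24]

[24, 24, 24]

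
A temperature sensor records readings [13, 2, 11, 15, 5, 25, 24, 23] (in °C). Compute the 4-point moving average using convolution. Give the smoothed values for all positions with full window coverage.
4-point moving average kernel = [1, 1, 1, 1]. Apply in 'valid' mode (full window coverage): avg[0] = (13 + 2 + 11 + 15) / 4 = 10.25; avg[1] = (2 + 11 + 15 + 5) / 4 = 8.25; avg[2] = (11 + 15 + 5 + 25) / 4 = 14.0; avg[3] = (15 + 5 + 25 + 24) / 4 = 17.25; avg[4] = (5 + 25 + 24 + 23) / 4 = 19.25. Smoothed values: [10.25, 8.25, 14.0, 17.25, 19.25]

[10.25, 8.25, 14.0, 17.25, 19.25]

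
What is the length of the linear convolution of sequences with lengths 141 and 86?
Linear/full convolution length: m + n - 1 = 141 + 86 - 1 = 226

226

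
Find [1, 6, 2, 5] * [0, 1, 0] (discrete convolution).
y[0] = 1×0 = 0; y[1] = 1×1 + 6×0 = 1; y[2] = 1×0 + 6×1 + 2×0 = 6; y[3] = 6×0 + 2×1 + 5×0 = 2; y[4] = 2×0 + 5×1 = 5; y[5] = 5×0 = 0

[0, 1, 6, 2, 5, 0]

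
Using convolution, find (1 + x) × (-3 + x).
Ascending coefficients: a = [1, 1], b = [-3, 1]. c[0] = 1×-3 = -3; c[1] = 1×1 + 1×-3 = -2; c[2] = 1×1 = 1. Result coefficients: [-3, -2, 1] → -3 - 2x + x^2

-3 - 2x + x^2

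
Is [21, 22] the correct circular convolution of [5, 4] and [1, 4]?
Recompute circular convolution of [5, 4] and [1, 4]: y[0] = 5×1 + 4×4 = 21; y[1] = 5×4 + 4×1 = 24 → [21, 24]. Compare to given [21, 22]: they differ at index 1: given 22, correct 24, so answer: No

No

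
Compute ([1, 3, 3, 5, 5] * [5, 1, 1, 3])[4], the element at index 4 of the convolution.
Use y[k] = Σ_i a[i]·b[k-i] at k=4. y[4] = 3×3 + 3×1 + 5×1 + 5×5 = 42

42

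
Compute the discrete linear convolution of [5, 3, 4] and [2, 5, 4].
y[0] = 5×2 = 10; y[1] = 5×5 + 3×2 = 31; y[2] = 5×4 + 3×5 + 4×2 = 43; y[3] = 3×4 + 4×5 = 32; y[4] = 4×4 = 16

[10, 31, 43, 32, 16]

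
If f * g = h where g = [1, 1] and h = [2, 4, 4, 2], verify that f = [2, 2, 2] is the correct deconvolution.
Forward-compute [2, 2, 2] * [1, 1]: h[0] = 2×1 = 2; h[1] = 2×1 + 2×1 = 4; h[2] = 2×1 + 2×1 = 4; h[3] = 2×1 = 2 → [2, 4, 4, 2]. Matches given h = [2, 4, 4, 2], so verified.

Verified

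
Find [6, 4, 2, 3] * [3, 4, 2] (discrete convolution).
y[0] = 6×3 = 18; y[1] = 6×4 + 4×3 = 36; y[2] = 6×2 + 4×4 + 2×3 = 34; y[3] = 4×2 + 2×4 + 3×3 = 25; y[4] = 2×2 + 3×4 = 16; y[5] = 3×2 = 6

[18, 36, 34, 25, 16, 6]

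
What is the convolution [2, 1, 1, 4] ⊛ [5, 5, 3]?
y[0] = 2×5 = 10; y[1] = 2×5 + 1×5 = 15; y[2] = 2×3 + 1×5 + 1×5 = 16; y[3] = 1×3 + 1×5 + 4×5 = 28; y[4] = 1×3 + 4×5 = 23; y[5] = 4×3 = 12

[10, 15, 16, 28, 23, 12]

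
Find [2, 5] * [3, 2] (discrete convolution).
y[0] = 2×3 = 6; y[1] = 2×2 + 5×3 = 19; y[2] = 5×2 = 10

[6, 19, 10]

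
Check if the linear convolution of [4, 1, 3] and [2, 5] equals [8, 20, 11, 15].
Recompute linear convolution of [4, 1, 3] and [2, 5]: y[0] = 4×2 = 8; y[1] = 4×5 + 1×2 = 22; y[2] = 1×5 + 3×2 = 11; y[3] = 3×5 = 15 → [8, 22, 11, 15]. Compare to given [8, 20, 11, 15]: they differ at index 1: given 20, correct 22, so answer: No

No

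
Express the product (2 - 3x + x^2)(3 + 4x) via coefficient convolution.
Ascending coefficients: a = [2, -3, 1], b = [3, 4]. c[0] = 2×3 = 6; c[1] = 2×4 + -3×3 = -1; c[2] = -3×4 + 1×3 = -9; c[3] = 1×4 = 4. Result coefficients: [6, -1, -9, 4] → 6 - x - 9x^2 + 4x^3

6 - x - 9x^2 + 4x^3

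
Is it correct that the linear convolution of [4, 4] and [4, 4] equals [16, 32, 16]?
Recompute linear convolution of [4, 4] and [4, 4]: y[0] = 4×4 = 16; y[1] = 4×4 + 4×4 = 32; y[2] = 4×4 = 16 → [16, 32, 16]. Given [16, 32, 16] matches, so answer: Yes

Yes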